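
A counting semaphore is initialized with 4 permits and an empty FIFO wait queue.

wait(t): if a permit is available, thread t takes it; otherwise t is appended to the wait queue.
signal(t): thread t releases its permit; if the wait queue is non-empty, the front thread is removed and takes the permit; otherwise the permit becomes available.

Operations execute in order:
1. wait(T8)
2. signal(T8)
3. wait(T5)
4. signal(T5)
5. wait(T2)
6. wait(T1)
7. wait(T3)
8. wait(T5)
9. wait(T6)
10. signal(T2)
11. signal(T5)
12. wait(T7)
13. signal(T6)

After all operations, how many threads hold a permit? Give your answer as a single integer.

Answer: 3

Derivation:
Step 1: wait(T8) -> count=3 queue=[] holders={T8}
Step 2: signal(T8) -> count=4 queue=[] holders={none}
Step 3: wait(T5) -> count=3 queue=[] holders={T5}
Step 4: signal(T5) -> count=4 queue=[] holders={none}
Step 5: wait(T2) -> count=3 queue=[] holders={T2}
Step 6: wait(T1) -> count=2 queue=[] holders={T1,T2}
Step 7: wait(T3) -> count=1 queue=[] holders={T1,T2,T3}
Step 8: wait(T5) -> count=0 queue=[] holders={T1,T2,T3,T5}
Step 9: wait(T6) -> count=0 queue=[T6] holders={T1,T2,T3,T5}
Step 10: signal(T2) -> count=0 queue=[] holders={T1,T3,T5,T6}
Step 11: signal(T5) -> count=1 queue=[] holders={T1,T3,T6}
Step 12: wait(T7) -> count=0 queue=[] holders={T1,T3,T6,T7}
Step 13: signal(T6) -> count=1 queue=[] holders={T1,T3,T7}
Final holders: {T1,T3,T7} -> 3 thread(s)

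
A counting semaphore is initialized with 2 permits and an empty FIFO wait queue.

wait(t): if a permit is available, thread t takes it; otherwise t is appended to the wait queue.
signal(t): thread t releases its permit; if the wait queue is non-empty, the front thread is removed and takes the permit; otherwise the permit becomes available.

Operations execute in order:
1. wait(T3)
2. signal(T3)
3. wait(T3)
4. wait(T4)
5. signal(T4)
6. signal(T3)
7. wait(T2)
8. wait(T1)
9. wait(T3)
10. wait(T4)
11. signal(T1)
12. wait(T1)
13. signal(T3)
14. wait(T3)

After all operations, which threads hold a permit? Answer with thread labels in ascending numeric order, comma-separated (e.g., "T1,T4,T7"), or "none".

Answer: T2,T4

Derivation:
Step 1: wait(T3) -> count=1 queue=[] holders={T3}
Step 2: signal(T3) -> count=2 queue=[] holders={none}
Step 3: wait(T3) -> count=1 queue=[] holders={T3}
Step 4: wait(T4) -> count=0 queue=[] holders={T3,T4}
Step 5: signal(T4) -> count=1 queue=[] holders={T3}
Step 6: signal(T3) -> count=2 queue=[] holders={none}
Step 7: wait(T2) -> count=1 queue=[] holders={T2}
Step 8: wait(T1) -> count=0 queue=[] holders={T1,T2}
Step 9: wait(T3) -> count=0 queue=[T3] holders={T1,T2}
Step 10: wait(T4) -> count=0 queue=[T3,T4] holders={T1,T2}
Step 11: signal(T1) -> count=0 queue=[T4] holders={T2,T3}
Step 12: wait(T1) -> count=0 queue=[T4,T1] holders={T2,T3}
Step 13: signal(T3) -> count=0 queue=[T1] holders={T2,T4}
Step 14: wait(T3) -> count=0 queue=[T1,T3] holders={T2,T4}
Final holders: T2,T4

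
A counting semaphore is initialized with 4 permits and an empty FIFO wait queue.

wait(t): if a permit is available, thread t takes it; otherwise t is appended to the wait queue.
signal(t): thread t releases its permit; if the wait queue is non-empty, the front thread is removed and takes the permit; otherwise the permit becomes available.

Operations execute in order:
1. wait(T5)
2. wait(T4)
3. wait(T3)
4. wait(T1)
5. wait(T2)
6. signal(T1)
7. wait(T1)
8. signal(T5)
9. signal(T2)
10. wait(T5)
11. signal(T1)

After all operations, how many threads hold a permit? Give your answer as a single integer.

Step 1: wait(T5) -> count=3 queue=[] holders={T5}
Step 2: wait(T4) -> count=2 queue=[] holders={T4,T5}
Step 3: wait(T3) -> count=1 queue=[] holders={T3,T4,T5}
Step 4: wait(T1) -> count=0 queue=[] holders={T1,T3,T4,T5}
Step 5: wait(T2) -> count=0 queue=[T2] holders={T1,T3,T4,T5}
Step 6: signal(T1) -> count=0 queue=[] holders={T2,T3,T4,T5}
Step 7: wait(T1) -> count=0 queue=[T1] holders={T2,T3,T4,T5}
Step 8: signal(T5) -> count=0 queue=[] holders={T1,T2,T3,T4}
Step 9: signal(T2) -> count=1 queue=[] holders={T1,T3,T4}
Step 10: wait(T5) -> count=0 queue=[] holders={T1,T3,T4,T5}
Step 11: signal(T1) -> count=1 queue=[] holders={T3,T4,T5}
Final holders: {T3,T4,T5} -> 3 thread(s)

Answer: 3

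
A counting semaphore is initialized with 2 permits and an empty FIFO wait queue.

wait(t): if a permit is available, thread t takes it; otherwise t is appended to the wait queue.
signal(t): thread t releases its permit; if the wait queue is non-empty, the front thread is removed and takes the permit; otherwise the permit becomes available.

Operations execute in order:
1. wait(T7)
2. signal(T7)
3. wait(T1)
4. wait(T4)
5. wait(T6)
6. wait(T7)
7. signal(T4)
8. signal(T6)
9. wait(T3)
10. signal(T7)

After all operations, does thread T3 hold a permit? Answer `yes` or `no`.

Answer: yes

Derivation:
Step 1: wait(T7) -> count=1 queue=[] holders={T7}
Step 2: signal(T7) -> count=2 queue=[] holders={none}
Step 3: wait(T1) -> count=1 queue=[] holders={T1}
Step 4: wait(T4) -> count=0 queue=[] holders={T1,T4}
Step 5: wait(T6) -> count=0 queue=[T6] holders={T1,T4}
Step 6: wait(T7) -> count=0 queue=[T6,T7] holders={T1,T4}
Step 7: signal(T4) -> count=0 queue=[T7] holders={T1,T6}
Step 8: signal(T6) -> count=0 queue=[] holders={T1,T7}
Step 9: wait(T3) -> count=0 queue=[T3] holders={T1,T7}
Step 10: signal(T7) -> count=0 queue=[] holders={T1,T3}
Final holders: {T1,T3} -> T3 in holders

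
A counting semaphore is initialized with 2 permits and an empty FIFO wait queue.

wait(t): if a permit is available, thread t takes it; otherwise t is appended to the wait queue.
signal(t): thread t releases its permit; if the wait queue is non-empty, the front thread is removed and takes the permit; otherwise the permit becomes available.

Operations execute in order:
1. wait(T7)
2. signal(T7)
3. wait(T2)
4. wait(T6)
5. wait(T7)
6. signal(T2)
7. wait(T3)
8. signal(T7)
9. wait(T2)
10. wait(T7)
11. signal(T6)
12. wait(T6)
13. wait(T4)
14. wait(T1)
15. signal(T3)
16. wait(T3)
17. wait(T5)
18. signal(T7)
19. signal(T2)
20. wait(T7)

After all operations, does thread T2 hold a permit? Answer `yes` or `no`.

Answer: no

Derivation:
Step 1: wait(T7) -> count=1 queue=[] holders={T7}
Step 2: signal(T7) -> count=2 queue=[] holders={none}
Step 3: wait(T2) -> count=1 queue=[] holders={T2}
Step 4: wait(T6) -> count=0 queue=[] holders={T2,T6}
Step 5: wait(T7) -> count=0 queue=[T7] holders={T2,T6}
Step 6: signal(T2) -> count=0 queue=[] holders={T6,T7}
Step 7: wait(T3) -> count=0 queue=[T3] holders={T6,T7}
Step 8: signal(T7) -> count=0 queue=[] holders={T3,T6}
Step 9: wait(T2) -> count=0 queue=[T2] holders={T3,T6}
Step 10: wait(T7) -> count=0 queue=[T2,T7] holders={T3,T6}
Step 11: signal(T6) -> count=0 queue=[T7] holders={T2,T3}
Step 12: wait(T6) -> count=0 queue=[T7,T6] holders={T2,T3}
Step 13: wait(T4) -> count=0 queue=[T7,T6,T4] holders={T2,T3}
Step 14: wait(T1) -> count=0 queue=[T7,T6,T4,T1] holders={T2,T3}
Step 15: signal(T3) -> count=0 queue=[T6,T4,T1] holders={T2,T7}
Step 16: wait(T3) -> count=0 queue=[T6,T4,T1,T3] holders={T2,T7}
Step 17: wait(T5) -> count=0 queue=[T6,T4,T1,T3,T5] holders={T2,T7}
Step 18: signal(T7) -> count=0 queue=[T4,T1,T3,T5] holders={T2,T6}
Step 19: signal(T2) -> count=0 queue=[T1,T3,T5] holders={T4,T6}
Step 20: wait(T7) -> count=0 queue=[T1,T3,T5,T7] holders={T4,T6}
Final holders: {T4,T6} -> T2 not in holders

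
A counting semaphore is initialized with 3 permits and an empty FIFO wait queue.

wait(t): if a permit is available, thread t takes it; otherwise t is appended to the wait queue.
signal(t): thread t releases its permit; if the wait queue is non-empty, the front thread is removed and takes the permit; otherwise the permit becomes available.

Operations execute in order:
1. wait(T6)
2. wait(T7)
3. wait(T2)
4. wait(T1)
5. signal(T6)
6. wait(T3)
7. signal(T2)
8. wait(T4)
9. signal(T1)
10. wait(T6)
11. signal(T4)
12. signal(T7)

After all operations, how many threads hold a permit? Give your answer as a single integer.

Step 1: wait(T6) -> count=2 queue=[] holders={T6}
Step 2: wait(T7) -> count=1 queue=[] holders={T6,T7}
Step 3: wait(T2) -> count=0 queue=[] holders={T2,T6,T7}
Step 4: wait(T1) -> count=0 queue=[T1] holders={T2,T6,T7}
Step 5: signal(T6) -> count=0 queue=[] holders={T1,T2,T7}
Step 6: wait(T3) -> count=0 queue=[T3] holders={T1,T2,T7}
Step 7: signal(T2) -> count=0 queue=[] holders={T1,T3,T7}
Step 8: wait(T4) -> count=0 queue=[T4] holders={T1,T3,T7}
Step 9: signal(T1) -> count=0 queue=[] holders={T3,T4,T7}
Step 10: wait(T6) -> count=0 queue=[T6] holders={T3,T4,T7}
Step 11: signal(T4) -> count=0 queue=[] holders={T3,T6,T7}
Step 12: signal(T7) -> count=1 queue=[] holders={T3,T6}
Final holders: {T3,T6} -> 2 thread(s)

Answer: 2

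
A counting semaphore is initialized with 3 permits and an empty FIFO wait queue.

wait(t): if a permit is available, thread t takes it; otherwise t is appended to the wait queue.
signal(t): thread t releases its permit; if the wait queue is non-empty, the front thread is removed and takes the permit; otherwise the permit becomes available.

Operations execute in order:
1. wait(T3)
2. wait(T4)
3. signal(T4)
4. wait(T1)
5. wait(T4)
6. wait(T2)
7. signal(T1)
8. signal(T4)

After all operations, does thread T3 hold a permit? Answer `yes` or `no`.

Step 1: wait(T3) -> count=2 queue=[] holders={T3}
Step 2: wait(T4) -> count=1 queue=[] holders={T3,T4}
Step 3: signal(T4) -> count=2 queue=[] holders={T3}
Step 4: wait(T1) -> count=1 queue=[] holders={T1,T3}
Step 5: wait(T4) -> count=0 queue=[] holders={T1,T3,T4}
Step 6: wait(T2) -> count=0 queue=[T2] holders={T1,T3,T4}
Step 7: signal(T1) -> count=0 queue=[] holders={T2,T3,T4}
Step 8: signal(T4) -> count=1 queue=[] holders={T2,T3}
Final holders: {T2,T3} -> T3 in holders

Answer: yes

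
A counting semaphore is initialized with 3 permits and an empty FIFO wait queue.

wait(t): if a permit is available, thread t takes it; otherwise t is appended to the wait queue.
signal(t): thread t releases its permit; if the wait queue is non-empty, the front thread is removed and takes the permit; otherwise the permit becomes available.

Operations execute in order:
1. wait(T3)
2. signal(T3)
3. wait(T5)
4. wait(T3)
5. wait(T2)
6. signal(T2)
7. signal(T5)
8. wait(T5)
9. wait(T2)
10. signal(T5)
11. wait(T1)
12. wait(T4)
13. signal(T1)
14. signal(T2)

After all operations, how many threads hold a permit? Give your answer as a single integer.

Answer: 2

Derivation:
Step 1: wait(T3) -> count=2 queue=[] holders={T3}
Step 2: signal(T3) -> count=3 queue=[] holders={none}
Step 3: wait(T5) -> count=2 queue=[] holders={T5}
Step 4: wait(T3) -> count=1 queue=[] holders={T3,T5}
Step 5: wait(T2) -> count=0 queue=[] holders={T2,T3,T5}
Step 6: signal(T2) -> count=1 queue=[] holders={T3,T5}
Step 7: signal(T5) -> count=2 queue=[] holders={T3}
Step 8: wait(T5) -> count=1 queue=[] holders={T3,T5}
Step 9: wait(T2) -> count=0 queue=[] holders={T2,T3,T5}
Step 10: signal(T5) -> count=1 queue=[] holders={T2,T3}
Step 11: wait(T1) -> count=0 queue=[] holders={T1,T2,T3}
Step 12: wait(T4) -> count=0 queue=[T4] holders={T1,T2,T3}
Step 13: signal(T1) -> count=0 queue=[] holders={T2,T3,T4}
Step 14: signal(T2) -> count=1 queue=[] holders={T3,T4}
Final holders: {T3,T4} -> 2 thread(s)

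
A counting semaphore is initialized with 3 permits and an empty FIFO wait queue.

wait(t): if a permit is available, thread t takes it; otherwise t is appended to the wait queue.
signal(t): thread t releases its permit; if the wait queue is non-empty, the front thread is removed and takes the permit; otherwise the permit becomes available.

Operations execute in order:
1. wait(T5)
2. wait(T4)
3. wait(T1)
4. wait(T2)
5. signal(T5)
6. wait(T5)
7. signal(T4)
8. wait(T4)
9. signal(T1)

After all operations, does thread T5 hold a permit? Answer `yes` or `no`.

Answer: yes

Derivation:
Step 1: wait(T5) -> count=2 queue=[] holders={T5}
Step 2: wait(T4) -> count=1 queue=[] holders={T4,T5}
Step 3: wait(T1) -> count=0 queue=[] holders={T1,T4,T5}
Step 4: wait(T2) -> count=0 queue=[T2] holders={T1,T4,T5}
Step 5: signal(T5) -> count=0 queue=[] holders={T1,T2,T4}
Step 6: wait(T5) -> count=0 queue=[T5] holders={T1,T2,T4}
Step 7: signal(T4) -> count=0 queue=[] holders={T1,T2,T5}
Step 8: wait(T4) -> count=0 queue=[T4] holders={T1,T2,T5}
Step 9: signal(T1) -> count=0 queue=[] holders={T2,T4,T5}
Final holders: {T2,T4,T5} -> T5 in holders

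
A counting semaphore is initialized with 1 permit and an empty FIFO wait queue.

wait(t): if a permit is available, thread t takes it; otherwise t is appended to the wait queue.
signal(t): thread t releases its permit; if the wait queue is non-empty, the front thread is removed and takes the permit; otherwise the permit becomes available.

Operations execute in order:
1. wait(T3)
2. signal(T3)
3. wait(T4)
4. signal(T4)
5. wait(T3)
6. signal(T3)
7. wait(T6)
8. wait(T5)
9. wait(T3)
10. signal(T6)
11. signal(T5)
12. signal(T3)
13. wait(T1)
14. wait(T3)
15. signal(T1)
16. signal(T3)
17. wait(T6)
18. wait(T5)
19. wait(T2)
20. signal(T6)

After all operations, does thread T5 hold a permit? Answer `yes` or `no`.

Step 1: wait(T3) -> count=0 queue=[] holders={T3}
Step 2: signal(T3) -> count=1 queue=[] holders={none}
Step 3: wait(T4) -> count=0 queue=[] holders={T4}
Step 4: signal(T4) -> count=1 queue=[] holders={none}
Step 5: wait(T3) -> count=0 queue=[] holders={T3}
Step 6: signal(T3) -> count=1 queue=[] holders={none}
Step 7: wait(T6) -> count=0 queue=[] holders={T6}
Step 8: wait(T5) -> count=0 queue=[T5] holders={T6}
Step 9: wait(T3) -> count=0 queue=[T5,T3] holders={T6}
Step 10: signal(T6) -> count=0 queue=[T3] holders={T5}
Step 11: signal(T5) -> count=0 queue=[] holders={T3}
Step 12: signal(T3) -> count=1 queue=[] holders={none}
Step 13: wait(T1) -> count=0 queue=[] holders={T1}
Step 14: wait(T3) -> count=0 queue=[T3] holders={T1}
Step 15: signal(T1) -> count=0 queue=[] holders={T3}
Step 16: signal(T3) -> count=1 queue=[] holders={none}
Step 17: wait(T6) -> count=0 queue=[] holders={T6}
Step 18: wait(T5) -> count=0 queue=[T5] holders={T6}
Step 19: wait(T2) -> count=0 queue=[T5,T2] holders={T6}
Step 20: signal(T6) -> count=0 queue=[T2] holders={T5}
Final holders: {T5} -> T5 in holders

Answer: yes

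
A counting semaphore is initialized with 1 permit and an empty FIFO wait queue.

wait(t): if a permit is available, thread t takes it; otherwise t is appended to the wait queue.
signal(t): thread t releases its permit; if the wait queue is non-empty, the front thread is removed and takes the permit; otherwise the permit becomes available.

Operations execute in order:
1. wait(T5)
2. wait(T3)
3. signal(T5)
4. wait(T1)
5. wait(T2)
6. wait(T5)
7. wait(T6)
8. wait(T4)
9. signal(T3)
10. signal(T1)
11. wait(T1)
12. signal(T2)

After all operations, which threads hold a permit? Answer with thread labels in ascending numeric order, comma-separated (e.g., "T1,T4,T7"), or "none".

Step 1: wait(T5) -> count=0 queue=[] holders={T5}
Step 2: wait(T3) -> count=0 queue=[T3] holders={T5}
Step 3: signal(T5) -> count=0 queue=[] holders={T3}
Step 4: wait(T1) -> count=0 queue=[T1] holders={T3}
Step 5: wait(T2) -> count=0 queue=[T1,T2] holders={T3}
Step 6: wait(T5) -> count=0 queue=[T1,T2,T5] holders={T3}
Step 7: wait(T6) -> count=0 queue=[T1,T2,T5,T6] holders={T3}
Step 8: wait(T4) -> count=0 queue=[T1,T2,T5,T6,T4] holders={T3}
Step 9: signal(T3) -> count=0 queue=[T2,T5,T6,T4] holders={T1}
Step 10: signal(T1) -> count=0 queue=[T5,T6,T4] holders={T2}
Step 11: wait(T1) -> count=0 queue=[T5,T6,T4,T1] holders={T2}
Step 12: signal(T2) -> count=0 queue=[T6,T4,T1] holders={T5}
Final holders: T5

Answer: T5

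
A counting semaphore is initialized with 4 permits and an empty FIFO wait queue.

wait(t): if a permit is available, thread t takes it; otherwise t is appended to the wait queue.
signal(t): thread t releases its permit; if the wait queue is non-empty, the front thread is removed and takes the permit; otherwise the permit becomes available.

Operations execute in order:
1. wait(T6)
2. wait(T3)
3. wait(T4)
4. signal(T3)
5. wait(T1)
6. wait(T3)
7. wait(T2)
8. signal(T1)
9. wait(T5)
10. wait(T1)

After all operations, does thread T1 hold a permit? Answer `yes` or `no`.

Step 1: wait(T6) -> count=3 queue=[] holders={T6}
Step 2: wait(T3) -> count=2 queue=[] holders={T3,T6}
Step 3: wait(T4) -> count=1 queue=[] holders={T3,T4,T6}
Step 4: signal(T3) -> count=2 queue=[] holders={T4,T6}
Step 5: wait(T1) -> count=1 queue=[] holders={T1,T4,T6}
Step 6: wait(T3) -> count=0 queue=[] holders={T1,T3,T4,T6}
Step 7: wait(T2) -> count=0 queue=[T2] holders={T1,T3,T4,T6}
Step 8: signal(T1) -> count=0 queue=[] holders={T2,T3,T4,T6}
Step 9: wait(T5) -> count=0 queue=[T5] holders={T2,T3,T4,T6}
Step 10: wait(T1) -> count=0 queue=[T5,T1] holders={T2,T3,T4,T6}
Final holders: {T2,T3,T4,T6} -> T1 not in holders

Answer: no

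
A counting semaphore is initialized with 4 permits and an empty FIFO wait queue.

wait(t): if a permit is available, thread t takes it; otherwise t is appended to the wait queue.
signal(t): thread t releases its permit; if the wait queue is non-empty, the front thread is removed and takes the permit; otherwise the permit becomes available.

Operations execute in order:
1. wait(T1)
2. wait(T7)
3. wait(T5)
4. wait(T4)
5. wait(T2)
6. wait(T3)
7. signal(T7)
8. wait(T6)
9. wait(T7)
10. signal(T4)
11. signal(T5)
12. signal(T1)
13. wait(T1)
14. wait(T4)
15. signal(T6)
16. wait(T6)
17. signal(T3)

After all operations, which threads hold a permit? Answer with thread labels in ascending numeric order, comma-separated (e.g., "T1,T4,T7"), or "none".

Step 1: wait(T1) -> count=3 queue=[] holders={T1}
Step 2: wait(T7) -> count=2 queue=[] holders={T1,T7}
Step 3: wait(T5) -> count=1 queue=[] holders={T1,T5,T7}
Step 4: wait(T4) -> count=0 queue=[] holders={T1,T4,T5,T7}
Step 5: wait(T2) -> count=0 queue=[T2] holders={T1,T4,T5,T7}
Step 6: wait(T3) -> count=0 queue=[T2,T3] holders={T1,T4,T5,T7}
Step 7: signal(T7) -> count=0 queue=[T3] holders={T1,T2,T4,T5}
Step 8: wait(T6) -> count=0 queue=[T3,T6] holders={T1,T2,T4,T5}
Step 9: wait(T7) -> count=0 queue=[T3,T6,T7] holders={T1,T2,T4,T5}
Step 10: signal(T4) -> count=0 queue=[T6,T7] holders={T1,T2,T3,T5}
Step 11: signal(T5) -> count=0 queue=[T7] holders={T1,T2,T3,T6}
Step 12: signal(T1) -> count=0 queue=[] holders={T2,T3,T6,T7}
Step 13: wait(T1) -> count=0 queue=[T1] holders={T2,T3,T6,T7}
Step 14: wait(T4) -> count=0 queue=[T1,T4] holders={T2,T3,T6,T7}
Step 15: signal(T6) -> count=0 queue=[T4] holders={T1,T2,T3,T7}
Step 16: wait(T6) -> count=0 queue=[T4,T6] holders={T1,T2,T3,T7}
Step 17: signal(T3) -> count=0 queue=[T6] holders={T1,T2,T4,T7}
Final holders: T1,T2,T4,T7

Answer: T1,T2,T4,T7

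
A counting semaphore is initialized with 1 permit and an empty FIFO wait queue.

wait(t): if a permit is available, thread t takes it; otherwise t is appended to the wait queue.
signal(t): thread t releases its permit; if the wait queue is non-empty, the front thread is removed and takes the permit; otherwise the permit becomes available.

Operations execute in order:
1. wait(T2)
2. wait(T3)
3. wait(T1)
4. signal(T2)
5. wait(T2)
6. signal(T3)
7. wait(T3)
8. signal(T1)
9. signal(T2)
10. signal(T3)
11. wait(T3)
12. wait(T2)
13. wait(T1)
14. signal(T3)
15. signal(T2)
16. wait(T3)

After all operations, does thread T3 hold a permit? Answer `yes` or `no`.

Step 1: wait(T2) -> count=0 queue=[] holders={T2}
Step 2: wait(T3) -> count=0 queue=[T3] holders={T2}
Step 3: wait(T1) -> count=0 queue=[T3,T1] holders={T2}
Step 4: signal(T2) -> count=0 queue=[T1] holders={T3}
Step 5: wait(T2) -> count=0 queue=[T1,T2] holders={T3}
Step 6: signal(T3) -> count=0 queue=[T2] holders={T1}
Step 7: wait(T3) -> count=0 queue=[T2,T3] holders={T1}
Step 8: signal(T1) -> count=0 queue=[T3] holders={T2}
Step 9: signal(T2) -> count=0 queue=[] holders={T3}
Step 10: signal(T3) -> count=1 queue=[] holders={none}
Step 11: wait(T3) -> count=0 queue=[] holders={T3}
Step 12: wait(T2) -> count=0 queue=[T2] holders={T3}
Step 13: wait(T1) -> count=0 queue=[T2,T1] holders={T3}
Step 14: signal(T3) -> count=0 queue=[T1] holders={T2}
Step 15: signal(T2) -> count=0 queue=[] holders={T1}
Step 16: wait(T3) -> count=0 queue=[T3] holders={T1}
Final holders: {T1} -> T3 not in holders

Answer: no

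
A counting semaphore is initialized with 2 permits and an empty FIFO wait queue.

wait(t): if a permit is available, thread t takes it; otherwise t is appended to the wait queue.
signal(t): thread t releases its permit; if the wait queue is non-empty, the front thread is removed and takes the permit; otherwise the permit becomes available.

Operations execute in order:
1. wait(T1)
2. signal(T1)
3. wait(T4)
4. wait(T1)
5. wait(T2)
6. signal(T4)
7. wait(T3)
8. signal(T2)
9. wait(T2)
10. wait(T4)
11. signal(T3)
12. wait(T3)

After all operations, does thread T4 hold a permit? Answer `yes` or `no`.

Step 1: wait(T1) -> count=1 queue=[] holders={T1}
Step 2: signal(T1) -> count=2 queue=[] holders={none}
Step 3: wait(T4) -> count=1 queue=[] holders={T4}
Step 4: wait(T1) -> count=0 queue=[] holders={T1,T4}
Step 5: wait(T2) -> count=0 queue=[T2] holders={T1,T4}
Step 6: signal(T4) -> count=0 queue=[] holders={T1,T2}
Step 7: wait(T3) -> count=0 queue=[T3] holders={T1,T2}
Step 8: signal(T2) -> count=0 queue=[] holders={T1,T3}
Step 9: wait(T2) -> count=0 queue=[T2] holders={T1,T3}
Step 10: wait(T4) -> count=0 queue=[T2,T4] holders={T1,T3}
Step 11: signal(T3) -> count=0 queue=[T4] holders={T1,T2}
Step 12: wait(T3) -> count=0 queue=[T4,T3] holders={T1,T2}
Final holders: {T1,T2} -> T4 not in holders

Answer: no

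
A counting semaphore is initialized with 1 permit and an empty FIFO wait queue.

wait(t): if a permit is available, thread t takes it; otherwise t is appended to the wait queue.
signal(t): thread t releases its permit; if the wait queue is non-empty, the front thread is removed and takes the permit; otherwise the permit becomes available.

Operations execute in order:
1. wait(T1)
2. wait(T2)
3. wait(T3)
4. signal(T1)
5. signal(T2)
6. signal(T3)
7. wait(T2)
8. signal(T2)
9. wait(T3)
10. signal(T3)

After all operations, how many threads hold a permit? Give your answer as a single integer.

Step 1: wait(T1) -> count=0 queue=[] holders={T1}
Step 2: wait(T2) -> count=0 queue=[T2] holders={T1}
Step 3: wait(T3) -> count=0 queue=[T2,T3] holders={T1}
Step 4: signal(T1) -> count=0 queue=[T3] holders={T2}
Step 5: signal(T2) -> count=0 queue=[] holders={T3}
Step 6: signal(T3) -> count=1 queue=[] holders={none}
Step 7: wait(T2) -> count=0 queue=[] holders={T2}
Step 8: signal(T2) -> count=1 queue=[] holders={none}
Step 9: wait(T3) -> count=0 queue=[] holders={T3}
Step 10: signal(T3) -> count=1 queue=[] holders={none}
Final holders: {none} -> 0 thread(s)

Answer: 0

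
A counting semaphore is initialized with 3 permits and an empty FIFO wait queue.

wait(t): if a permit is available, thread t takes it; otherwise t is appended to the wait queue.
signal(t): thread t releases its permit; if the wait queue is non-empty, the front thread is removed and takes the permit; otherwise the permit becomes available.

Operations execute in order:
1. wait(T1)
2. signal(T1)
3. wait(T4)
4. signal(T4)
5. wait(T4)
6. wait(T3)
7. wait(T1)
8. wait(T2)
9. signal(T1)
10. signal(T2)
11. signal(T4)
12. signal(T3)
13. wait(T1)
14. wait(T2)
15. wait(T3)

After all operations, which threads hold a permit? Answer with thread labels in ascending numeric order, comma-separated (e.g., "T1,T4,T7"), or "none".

Answer: T1,T2,T3

Derivation:
Step 1: wait(T1) -> count=2 queue=[] holders={T1}
Step 2: signal(T1) -> count=3 queue=[] holders={none}
Step 3: wait(T4) -> count=2 queue=[] holders={T4}
Step 4: signal(T4) -> count=3 queue=[] holders={none}
Step 5: wait(T4) -> count=2 queue=[] holders={T4}
Step 6: wait(T3) -> count=1 queue=[] holders={T3,T4}
Step 7: wait(T1) -> count=0 queue=[] holders={T1,T3,T4}
Step 8: wait(T2) -> count=0 queue=[T2] holders={T1,T3,T4}
Step 9: signal(T1) -> count=0 queue=[] holders={T2,T3,T4}
Step 10: signal(T2) -> count=1 queue=[] holders={T3,T4}
Step 11: signal(T4) -> count=2 queue=[] holders={T3}
Step 12: signal(T3) -> count=3 queue=[] holders={none}
Step 13: wait(T1) -> count=2 queue=[] holders={T1}
Step 14: wait(T2) -> count=1 queue=[] holders={T1,T2}
Step 15: wait(T3) -> count=0 queue=[] holders={T1,T2,T3}
Final holders: T1,T2,T3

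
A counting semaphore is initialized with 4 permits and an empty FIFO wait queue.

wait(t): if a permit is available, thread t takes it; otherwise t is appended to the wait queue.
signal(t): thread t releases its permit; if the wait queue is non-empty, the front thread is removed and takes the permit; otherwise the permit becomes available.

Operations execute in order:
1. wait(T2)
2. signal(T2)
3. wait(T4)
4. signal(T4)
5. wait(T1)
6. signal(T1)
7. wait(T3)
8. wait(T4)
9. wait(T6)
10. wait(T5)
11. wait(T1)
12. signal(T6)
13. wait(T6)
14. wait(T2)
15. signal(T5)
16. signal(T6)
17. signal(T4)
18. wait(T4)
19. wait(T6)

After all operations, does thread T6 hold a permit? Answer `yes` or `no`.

Step 1: wait(T2) -> count=3 queue=[] holders={T2}
Step 2: signal(T2) -> count=4 queue=[] holders={none}
Step 3: wait(T4) -> count=3 queue=[] holders={T4}
Step 4: signal(T4) -> count=4 queue=[] holders={none}
Step 5: wait(T1) -> count=3 queue=[] holders={T1}
Step 6: signal(T1) -> count=4 queue=[] holders={none}
Step 7: wait(T3) -> count=3 queue=[] holders={T3}
Step 8: wait(T4) -> count=2 queue=[] holders={T3,T4}
Step 9: wait(T6) -> count=1 queue=[] holders={T3,T4,T6}
Step 10: wait(T5) -> count=0 queue=[] holders={T3,T4,T5,T6}
Step 11: wait(T1) -> count=0 queue=[T1] holders={T3,T4,T5,T6}
Step 12: signal(T6) -> count=0 queue=[] holders={T1,T3,T4,T5}
Step 13: wait(T6) -> count=0 queue=[T6] holders={T1,T3,T4,T5}
Step 14: wait(T2) -> count=0 queue=[T6,T2] holders={T1,T3,T4,T5}
Step 15: signal(T5) -> count=0 queue=[T2] holders={T1,T3,T4,T6}
Step 16: signal(T6) -> count=0 queue=[] holders={T1,T2,T3,T4}
Step 17: signal(T4) -> count=1 queue=[] holders={T1,T2,T3}
Step 18: wait(T4) -> count=0 queue=[] holders={T1,T2,T3,T4}
Step 19: wait(T6) -> count=0 queue=[T6] holders={T1,T2,T3,T4}
Final holders: {T1,T2,T3,T4} -> T6 not in holders

Answer: no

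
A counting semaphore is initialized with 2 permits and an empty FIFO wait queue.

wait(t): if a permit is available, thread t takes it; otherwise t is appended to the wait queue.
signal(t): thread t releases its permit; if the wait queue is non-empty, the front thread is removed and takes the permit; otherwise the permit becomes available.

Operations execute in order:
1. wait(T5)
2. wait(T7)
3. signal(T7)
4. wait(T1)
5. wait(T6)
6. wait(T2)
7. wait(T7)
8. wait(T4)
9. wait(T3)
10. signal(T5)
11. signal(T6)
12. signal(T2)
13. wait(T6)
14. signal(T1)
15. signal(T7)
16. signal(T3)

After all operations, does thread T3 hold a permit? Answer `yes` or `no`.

Answer: no

Derivation:
Step 1: wait(T5) -> count=1 queue=[] holders={T5}
Step 2: wait(T7) -> count=0 queue=[] holders={T5,T7}
Step 3: signal(T7) -> count=1 queue=[] holders={T5}
Step 4: wait(T1) -> count=0 queue=[] holders={T1,T5}
Step 5: wait(T6) -> count=0 queue=[T6] holders={T1,T5}
Step 6: wait(T2) -> count=0 queue=[T6,T2] holders={T1,T5}
Step 7: wait(T7) -> count=0 queue=[T6,T2,T7] holders={T1,T5}
Step 8: wait(T4) -> count=0 queue=[T6,T2,T7,T4] holders={T1,T5}
Step 9: wait(T3) -> count=0 queue=[T6,T2,T7,T4,T3] holders={T1,T5}
Step 10: signal(T5) -> count=0 queue=[T2,T7,T4,T3] holders={T1,T6}
Step 11: signal(T6) -> count=0 queue=[T7,T4,T3] holders={T1,T2}
Step 12: signal(T2) -> count=0 queue=[T4,T3] holders={T1,T7}
Step 13: wait(T6) -> count=0 queue=[T4,T3,T6] holders={T1,T7}
Step 14: signal(T1) -> count=0 queue=[T3,T6] holders={T4,T7}
Step 15: signal(T7) -> count=0 queue=[T6] holders={T3,T4}
Step 16: signal(T3) -> count=0 queue=[] holders={T4,T6}
Final holders: {T4,T6} -> T3 not in holders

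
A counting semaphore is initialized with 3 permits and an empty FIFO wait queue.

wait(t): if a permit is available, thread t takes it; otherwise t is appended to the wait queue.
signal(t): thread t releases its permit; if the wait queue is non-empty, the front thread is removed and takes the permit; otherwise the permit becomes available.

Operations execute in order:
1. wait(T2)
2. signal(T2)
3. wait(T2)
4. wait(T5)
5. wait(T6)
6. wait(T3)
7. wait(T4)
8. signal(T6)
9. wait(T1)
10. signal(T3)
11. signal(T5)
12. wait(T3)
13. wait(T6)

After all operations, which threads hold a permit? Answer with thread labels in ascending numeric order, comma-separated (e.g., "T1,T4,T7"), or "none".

Step 1: wait(T2) -> count=2 queue=[] holders={T2}
Step 2: signal(T2) -> count=3 queue=[] holders={none}
Step 3: wait(T2) -> count=2 queue=[] holders={T2}
Step 4: wait(T5) -> count=1 queue=[] holders={T2,T5}
Step 5: wait(T6) -> count=0 queue=[] holders={T2,T5,T6}
Step 6: wait(T3) -> count=0 queue=[T3] holders={T2,T5,T6}
Step 7: wait(T4) -> count=0 queue=[T3,T4] holders={T2,T5,T6}
Step 8: signal(T6) -> count=0 queue=[T4] holders={T2,T3,T5}
Step 9: wait(T1) -> count=0 queue=[T4,T1] holders={T2,T3,T5}
Step 10: signal(T3) -> count=0 queue=[T1] holders={T2,T4,T5}
Step 11: signal(T5) -> count=0 queue=[] holders={T1,T2,T4}
Step 12: wait(T3) -> count=0 queue=[T3] holders={T1,T2,T4}
Step 13: wait(T6) -> count=0 queue=[T3,T6] holders={T1,T2,T4}
Final holders: T1,T2,T4

Answer: T1,T2,T4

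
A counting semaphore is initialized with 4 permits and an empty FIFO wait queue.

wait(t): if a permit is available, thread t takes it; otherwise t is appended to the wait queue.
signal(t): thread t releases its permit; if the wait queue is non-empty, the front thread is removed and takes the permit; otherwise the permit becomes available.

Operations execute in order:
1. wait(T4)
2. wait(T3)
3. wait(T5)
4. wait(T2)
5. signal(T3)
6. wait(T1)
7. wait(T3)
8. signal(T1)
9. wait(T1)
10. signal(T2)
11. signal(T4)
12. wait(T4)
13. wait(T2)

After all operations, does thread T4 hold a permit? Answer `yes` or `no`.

Step 1: wait(T4) -> count=3 queue=[] holders={T4}
Step 2: wait(T3) -> count=2 queue=[] holders={T3,T4}
Step 3: wait(T5) -> count=1 queue=[] holders={T3,T4,T5}
Step 4: wait(T2) -> count=0 queue=[] holders={T2,T3,T4,T5}
Step 5: signal(T3) -> count=1 queue=[] holders={T2,T4,T5}
Step 6: wait(T1) -> count=0 queue=[] holders={T1,T2,T4,T5}
Step 7: wait(T3) -> count=0 queue=[T3] holders={T1,T2,T4,T5}
Step 8: signal(T1) -> count=0 queue=[] holders={T2,T3,T4,T5}
Step 9: wait(T1) -> count=0 queue=[T1] holders={T2,T3,T4,T5}
Step 10: signal(T2) -> count=0 queue=[] holders={T1,T3,T4,T5}
Step 11: signal(T4) -> count=1 queue=[] holders={T1,T3,T5}
Step 12: wait(T4) -> count=0 queue=[] holders={T1,T3,T4,T5}
Step 13: wait(T2) -> count=0 queue=[T2] holders={T1,T3,T4,T5}
Final holders: {T1,T3,T4,T5} -> T4 in holders

Answer: yes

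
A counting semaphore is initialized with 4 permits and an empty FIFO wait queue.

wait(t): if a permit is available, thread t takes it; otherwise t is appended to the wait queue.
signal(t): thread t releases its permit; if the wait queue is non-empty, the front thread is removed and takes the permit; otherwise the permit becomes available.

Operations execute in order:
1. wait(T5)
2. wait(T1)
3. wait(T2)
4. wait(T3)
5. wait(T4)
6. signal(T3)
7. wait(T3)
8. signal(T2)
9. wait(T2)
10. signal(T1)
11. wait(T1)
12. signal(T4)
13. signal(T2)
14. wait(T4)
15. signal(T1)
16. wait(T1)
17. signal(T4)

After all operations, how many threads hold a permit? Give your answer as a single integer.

Step 1: wait(T5) -> count=3 queue=[] holders={T5}
Step 2: wait(T1) -> count=2 queue=[] holders={T1,T5}
Step 3: wait(T2) -> count=1 queue=[] holders={T1,T2,T5}
Step 4: wait(T3) -> count=0 queue=[] holders={T1,T2,T3,T5}
Step 5: wait(T4) -> count=0 queue=[T4] holders={T1,T2,T3,T5}
Step 6: signal(T3) -> count=0 queue=[] holders={T1,T2,T4,T5}
Step 7: wait(T3) -> count=0 queue=[T3] holders={T1,T2,T4,T5}
Step 8: signal(T2) -> count=0 queue=[] holders={T1,T3,T4,T5}
Step 9: wait(T2) -> count=0 queue=[T2] holders={T1,T3,T4,T5}
Step 10: signal(T1) -> count=0 queue=[] holders={T2,T3,T4,T5}
Step 11: wait(T1) -> count=0 queue=[T1] holders={T2,T3,T4,T5}
Step 12: signal(T4) -> count=0 queue=[] holders={T1,T2,T3,T5}
Step 13: signal(T2) -> count=1 queue=[] holders={T1,T3,T5}
Step 14: wait(T4) -> count=0 queue=[] holders={T1,T3,T4,T5}
Step 15: signal(T1) -> count=1 queue=[] holders={T3,T4,T5}
Step 16: wait(T1) -> count=0 queue=[] holders={T1,T3,T4,T5}
Step 17: signal(T4) -> count=1 queue=[] holders={T1,T3,T5}
Final holders: {T1,T3,T5} -> 3 thread(s)

Answer: 3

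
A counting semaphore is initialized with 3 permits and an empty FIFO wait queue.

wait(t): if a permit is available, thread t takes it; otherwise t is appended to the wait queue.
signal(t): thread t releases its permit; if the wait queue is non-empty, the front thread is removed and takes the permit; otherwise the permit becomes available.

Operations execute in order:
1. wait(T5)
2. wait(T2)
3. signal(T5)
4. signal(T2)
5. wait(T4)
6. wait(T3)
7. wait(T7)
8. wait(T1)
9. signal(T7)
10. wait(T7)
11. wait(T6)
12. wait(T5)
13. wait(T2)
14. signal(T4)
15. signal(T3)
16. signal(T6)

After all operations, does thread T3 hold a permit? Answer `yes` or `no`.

Answer: no

Derivation:
Step 1: wait(T5) -> count=2 queue=[] holders={T5}
Step 2: wait(T2) -> count=1 queue=[] holders={T2,T5}
Step 3: signal(T5) -> count=2 queue=[] holders={T2}
Step 4: signal(T2) -> count=3 queue=[] holders={none}
Step 5: wait(T4) -> count=2 queue=[] holders={T4}
Step 6: wait(T3) -> count=1 queue=[] holders={T3,T4}
Step 7: wait(T7) -> count=0 queue=[] holders={T3,T4,T7}
Step 8: wait(T1) -> count=0 queue=[T1] holders={T3,T4,T7}
Step 9: signal(T7) -> count=0 queue=[] holders={T1,T3,T4}
Step 10: wait(T7) -> count=0 queue=[T7] holders={T1,T3,T4}
Step 11: wait(T6) -> count=0 queue=[T7,T6] holders={T1,T3,T4}
Step 12: wait(T5) -> count=0 queue=[T7,T6,T5] holders={T1,T3,T4}
Step 13: wait(T2) -> count=0 queue=[T7,T6,T5,T2] holders={T1,T3,T4}
Step 14: signal(T4) -> count=0 queue=[T6,T5,T2] holders={T1,T3,T7}
Step 15: signal(T3) -> count=0 queue=[T5,T2] holders={T1,T6,T7}
Step 16: signal(T6) -> count=0 queue=[T2] holders={T1,T5,T7}
Final holders: {T1,T5,T7} -> T3 not in holders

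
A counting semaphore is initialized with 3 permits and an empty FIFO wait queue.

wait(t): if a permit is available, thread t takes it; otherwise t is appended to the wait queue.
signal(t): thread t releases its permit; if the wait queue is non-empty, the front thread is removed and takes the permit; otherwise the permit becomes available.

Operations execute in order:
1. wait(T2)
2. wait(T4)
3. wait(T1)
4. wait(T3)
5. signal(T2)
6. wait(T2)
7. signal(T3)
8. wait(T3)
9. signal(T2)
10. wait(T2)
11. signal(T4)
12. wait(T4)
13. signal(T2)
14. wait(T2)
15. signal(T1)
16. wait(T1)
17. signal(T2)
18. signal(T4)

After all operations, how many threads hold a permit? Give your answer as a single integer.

Answer: 2

Derivation:
Step 1: wait(T2) -> count=2 queue=[] holders={T2}
Step 2: wait(T4) -> count=1 queue=[] holders={T2,T4}
Step 3: wait(T1) -> count=0 queue=[] holders={T1,T2,T4}
Step 4: wait(T3) -> count=0 queue=[T3] holders={T1,T2,T4}
Step 5: signal(T2) -> count=0 queue=[] holders={T1,T3,T4}
Step 6: wait(T2) -> count=0 queue=[T2] holders={T1,T3,T4}
Step 7: signal(T3) -> count=0 queue=[] holders={T1,T2,T4}
Step 8: wait(T3) -> count=0 queue=[T3] holders={T1,T2,T4}
Step 9: signal(T2) -> count=0 queue=[] holders={T1,T3,T4}
Step 10: wait(T2) -> count=0 queue=[T2] holders={T1,T3,T4}
Step 11: signal(T4) -> count=0 queue=[] holders={T1,T2,T3}
Step 12: wait(T4) -> count=0 queue=[T4] holders={T1,T2,T3}
Step 13: signal(T2) -> count=0 queue=[] holders={T1,T3,T4}
Step 14: wait(T2) -> count=0 queue=[T2] holders={T1,T3,T4}
Step 15: signal(T1) -> count=0 queue=[] holders={T2,T3,T4}
Step 16: wait(T1) -> count=0 queue=[T1] holders={T2,T3,T4}
Step 17: signal(T2) -> count=0 queue=[] holders={T1,T3,T4}
Step 18: signal(T4) -> count=1 queue=[] holders={T1,T3}
Final holders: {T1,T3} -> 2 thread(s)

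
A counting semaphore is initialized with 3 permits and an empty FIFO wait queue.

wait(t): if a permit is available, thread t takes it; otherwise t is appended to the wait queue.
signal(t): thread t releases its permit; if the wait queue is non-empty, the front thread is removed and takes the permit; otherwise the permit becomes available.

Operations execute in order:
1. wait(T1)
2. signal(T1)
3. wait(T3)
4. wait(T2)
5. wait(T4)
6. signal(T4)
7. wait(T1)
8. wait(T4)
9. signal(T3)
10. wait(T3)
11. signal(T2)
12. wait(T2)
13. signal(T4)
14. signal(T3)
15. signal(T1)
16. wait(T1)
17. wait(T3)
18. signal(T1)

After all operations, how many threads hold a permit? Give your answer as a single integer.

Answer: 2

Derivation:
Step 1: wait(T1) -> count=2 queue=[] holders={T1}
Step 2: signal(T1) -> count=3 queue=[] holders={none}
Step 3: wait(T3) -> count=2 queue=[] holders={T3}
Step 4: wait(T2) -> count=1 queue=[] holders={T2,T3}
Step 5: wait(T4) -> count=0 queue=[] holders={T2,T3,T4}
Step 6: signal(T4) -> count=1 queue=[] holders={T2,T3}
Step 7: wait(T1) -> count=0 queue=[] holders={T1,T2,T3}
Step 8: wait(T4) -> count=0 queue=[T4] holders={T1,T2,T3}
Step 9: signal(T3) -> count=0 queue=[] holders={T1,T2,T4}
Step 10: wait(T3) -> count=0 queue=[T3] holders={T1,T2,T4}
Step 11: signal(T2) -> count=0 queue=[] holders={T1,T3,T4}
Step 12: wait(T2) -> count=0 queue=[T2] holders={T1,T3,T4}
Step 13: signal(T4) -> count=0 queue=[] holders={T1,T2,T3}
Step 14: signal(T3) -> count=1 queue=[] holders={T1,T2}
Step 15: signal(T1) -> count=2 queue=[] holders={T2}
Step 16: wait(T1) -> count=1 queue=[] holders={T1,T2}
Step 17: wait(T3) -> count=0 queue=[] holders={T1,T2,T3}
Step 18: signal(T1) -> count=1 queue=[] holders={T2,T3}
Final holders: {T2,T3} -> 2 thread(s)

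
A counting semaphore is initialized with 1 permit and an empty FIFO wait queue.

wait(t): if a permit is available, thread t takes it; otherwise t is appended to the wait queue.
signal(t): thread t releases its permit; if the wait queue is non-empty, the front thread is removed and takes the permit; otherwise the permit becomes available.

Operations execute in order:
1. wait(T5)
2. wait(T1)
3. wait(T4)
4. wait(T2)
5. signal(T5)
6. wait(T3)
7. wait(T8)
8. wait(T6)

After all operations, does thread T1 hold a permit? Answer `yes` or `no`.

Step 1: wait(T5) -> count=0 queue=[] holders={T5}
Step 2: wait(T1) -> count=0 queue=[T1] holders={T5}
Step 3: wait(T4) -> count=0 queue=[T1,T4] holders={T5}
Step 4: wait(T2) -> count=0 queue=[T1,T4,T2] holders={T5}
Step 5: signal(T5) -> count=0 queue=[T4,T2] holders={T1}
Step 6: wait(T3) -> count=0 queue=[T4,T2,T3] holders={T1}
Step 7: wait(T8) -> count=0 queue=[T4,T2,T3,T8] holders={T1}
Step 8: wait(T6) -> count=0 queue=[T4,T2,T3,T8,T6] holders={T1}
Final holders: {T1} -> T1 in holders

Answer: yes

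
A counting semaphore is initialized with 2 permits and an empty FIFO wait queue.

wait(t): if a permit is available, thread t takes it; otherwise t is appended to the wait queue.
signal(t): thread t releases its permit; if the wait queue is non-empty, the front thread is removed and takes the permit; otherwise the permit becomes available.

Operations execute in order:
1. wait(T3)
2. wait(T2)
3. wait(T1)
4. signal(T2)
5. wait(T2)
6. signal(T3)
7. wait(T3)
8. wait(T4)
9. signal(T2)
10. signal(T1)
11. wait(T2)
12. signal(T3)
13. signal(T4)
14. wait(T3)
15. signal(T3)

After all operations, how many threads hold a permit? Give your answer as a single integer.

Answer: 1

Derivation:
Step 1: wait(T3) -> count=1 queue=[] holders={T3}
Step 2: wait(T2) -> count=0 queue=[] holders={T2,T3}
Step 3: wait(T1) -> count=0 queue=[T1] holders={T2,T3}
Step 4: signal(T2) -> count=0 queue=[] holders={T1,T3}
Step 5: wait(T2) -> count=0 queue=[T2] holders={T1,T3}
Step 6: signal(T3) -> count=0 queue=[] holders={T1,T2}
Step 7: wait(T3) -> count=0 queue=[T3] holders={T1,T2}
Step 8: wait(T4) -> count=0 queue=[T3,T4] holders={T1,T2}
Step 9: signal(T2) -> count=0 queue=[T4] holders={T1,T3}
Step 10: signal(T1) -> count=0 queue=[] holders={T3,T4}
Step 11: wait(T2) -> count=0 queue=[T2] holders={T3,T4}
Step 12: signal(T3) -> count=0 queue=[] holders={T2,T4}
Step 13: signal(T4) -> count=1 queue=[] holders={T2}
Step 14: wait(T3) -> count=0 queue=[] holders={T2,T3}
Step 15: signal(T3) -> count=1 queue=[] holders={T2}
Final holders: {T2} -> 1 thread(s)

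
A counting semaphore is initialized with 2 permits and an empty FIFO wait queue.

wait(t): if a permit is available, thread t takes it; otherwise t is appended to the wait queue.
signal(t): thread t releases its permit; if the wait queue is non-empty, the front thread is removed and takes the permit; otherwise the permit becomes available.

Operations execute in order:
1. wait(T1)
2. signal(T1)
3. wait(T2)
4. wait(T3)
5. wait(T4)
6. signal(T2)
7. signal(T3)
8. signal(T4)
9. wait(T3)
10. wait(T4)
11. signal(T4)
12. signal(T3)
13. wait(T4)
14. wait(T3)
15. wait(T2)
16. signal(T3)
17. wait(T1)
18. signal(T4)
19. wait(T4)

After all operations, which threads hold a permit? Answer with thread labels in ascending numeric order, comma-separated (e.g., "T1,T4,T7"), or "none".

Step 1: wait(T1) -> count=1 queue=[] holders={T1}
Step 2: signal(T1) -> count=2 queue=[] holders={none}
Step 3: wait(T2) -> count=1 queue=[] holders={T2}
Step 4: wait(T3) -> count=0 queue=[] holders={T2,T3}
Step 5: wait(T4) -> count=0 queue=[T4] holders={T2,T3}
Step 6: signal(T2) -> count=0 queue=[] holders={T3,T4}
Step 7: signal(T3) -> count=1 queue=[] holders={T4}
Step 8: signal(T4) -> count=2 queue=[] holders={none}
Step 9: wait(T3) -> count=1 queue=[] holders={T3}
Step 10: wait(T4) -> count=0 queue=[] holders={T3,T4}
Step 11: signal(T4) -> count=1 queue=[] holders={T3}
Step 12: signal(T3) -> count=2 queue=[] holders={none}
Step 13: wait(T4) -> count=1 queue=[] holders={T4}
Step 14: wait(T3) -> count=0 queue=[] holders={T3,T4}
Step 15: wait(T2) -> count=0 queue=[T2] holders={T3,T4}
Step 16: signal(T3) -> count=0 queue=[] holders={T2,T4}
Step 17: wait(T1) -> count=0 queue=[T1] holders={T2,T4}
Step 18: signal(T4) -> count=0 queue=[] holders={T1,T2}
Step 19: wait(T4) -> count=0 queue=[T4] holders={T1,T2}
Final holders: T1,T2

Answer: T1,T2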